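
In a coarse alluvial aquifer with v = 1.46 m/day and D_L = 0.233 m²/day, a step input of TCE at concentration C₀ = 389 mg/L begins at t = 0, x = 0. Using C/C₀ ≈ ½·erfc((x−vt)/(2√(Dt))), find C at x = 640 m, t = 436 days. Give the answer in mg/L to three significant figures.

For a continuous step input, C/C₀ ≈ ½·erfc((x−vt)/(2√(Dt))).
vt = 1.46 × 436 = 636.56 m and 2√(Dt) = 2√(0.233 × 436) = 20.16 m.
Argument (x−vt)/(2√(Dt)) = (640 − 636.56)/20.16 = 0.1706; ½·erfc(0.1706) = 0.4047.
C = 389 × 0.4047 = 157 mg/L.

157 mg/L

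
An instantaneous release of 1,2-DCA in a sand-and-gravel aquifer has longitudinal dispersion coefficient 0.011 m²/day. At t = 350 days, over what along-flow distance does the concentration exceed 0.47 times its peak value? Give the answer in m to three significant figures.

6.82 m

The plume is Gaussian with σ = √(2Dt) = √(2 × 0.011 × 350) = 2.775 m.
C/C_peak = exp(−Δx²/(2σ²)) = 0.47 ⇒ Δx = σ·√(−2 ln 0.47) = 2.775 × 1.229 = 3.410 m.
Width = 2Δx = 6.82 m.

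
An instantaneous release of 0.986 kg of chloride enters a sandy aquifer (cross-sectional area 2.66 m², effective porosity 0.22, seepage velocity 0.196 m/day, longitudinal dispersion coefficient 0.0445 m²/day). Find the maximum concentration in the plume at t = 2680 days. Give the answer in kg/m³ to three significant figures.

0.0435 kg/m³

The peak of an instantaneous 1D plume sits at x = vt; there the Gaussian factor is 1 and C_max = M/(n_e·A·√(4πDt)), where n_e·A is the pore area the mass is dissolved in.
√(4πDt) = √(4π × 0.0445 × 2680) = 38.71 m, so C_max = 0.986/(0.22 × 2.66 × 38.71) = 0.0435 kg/m³.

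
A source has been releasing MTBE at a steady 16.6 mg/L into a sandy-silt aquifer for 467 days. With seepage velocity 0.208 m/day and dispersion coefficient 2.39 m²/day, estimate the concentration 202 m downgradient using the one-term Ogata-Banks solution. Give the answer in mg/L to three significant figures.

0.220 mg/L

For a continuous step input, C/C₀ ≈ ½·erfc((x−vt)/(2√(Dt))).
vt = 0.208 × 467 = 97.136 m and 2√(Dt) = 2√(2.39 × 467) = 66.82 m.
Argument (x−vt)/(2√(Dt)) = (202 − 97.136)/66.82 = 1.569; ½·erfc(1.569) = 0.01325.
C = 16.6 × 0.01325 = 0.220 mg/L.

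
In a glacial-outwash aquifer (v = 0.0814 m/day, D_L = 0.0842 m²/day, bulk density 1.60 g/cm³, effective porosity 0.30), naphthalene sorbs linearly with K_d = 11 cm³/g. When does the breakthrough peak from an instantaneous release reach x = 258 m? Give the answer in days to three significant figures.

188000 days

Retardation factor R = 1 + ρ_b·K_d/n = 1 + 1.60 × 11/0.30 = 59.67.
Sorption retards both mechanisms: v_R = v/R = 0.001364 m/day, D_R = D/R = 0.001411 m²/day.
Peak time from v_R²t² + 2D_R t − x² = 0: t = (√(D_R² + v_R²x²) − D_R)/v_R².
√(D_R² + v_R²x²) = √(0.001411² + 0.001364² × 258²) = 0.3519; v_R² = 1.860e-06.
t = (0.3519 − 0.001411)/1.860e-06 = 188000 days.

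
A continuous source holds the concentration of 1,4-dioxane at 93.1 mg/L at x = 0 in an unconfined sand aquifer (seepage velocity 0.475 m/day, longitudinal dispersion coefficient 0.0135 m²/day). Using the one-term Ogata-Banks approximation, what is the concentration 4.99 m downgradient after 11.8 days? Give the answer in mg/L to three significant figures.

For a continuous step input, C/C₀ ≈ ½·erfc((x−vt)/(2√(Dt))).
vt = 0.475 × 11.8 = 5.605 m and 2√(Dt) = 2√(0.0135 × 11.8) = 0.7982 m.
Argument (x−vt)/(2√(Dt)) = (4.99 − 5.605)/0.7982 = -0.7705; ½·erfc(-0.7705) = 0.8621.
C = 93.1 × 0.8621 = 80.3 mg/L.

80.3 mg/L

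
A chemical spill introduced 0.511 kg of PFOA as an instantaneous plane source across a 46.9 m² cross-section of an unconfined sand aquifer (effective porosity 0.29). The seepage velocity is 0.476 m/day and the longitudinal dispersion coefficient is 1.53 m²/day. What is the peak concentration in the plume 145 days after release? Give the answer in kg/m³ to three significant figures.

The peak of an instantaneous 1D plume sits at x = vt; there the Gaussian factor is 1 and C_max = M/(n_e·A·√(4πDt)), where n_e·A is the pore area the mass is dissolved in.
√(4πDt) = √(4π × 1.53 × 145) = 52.80 m, so C_max = 0.511/(0.29 × 46.9 × 52.80) = 0.000712 kg/m³.

0.000712 kg/m³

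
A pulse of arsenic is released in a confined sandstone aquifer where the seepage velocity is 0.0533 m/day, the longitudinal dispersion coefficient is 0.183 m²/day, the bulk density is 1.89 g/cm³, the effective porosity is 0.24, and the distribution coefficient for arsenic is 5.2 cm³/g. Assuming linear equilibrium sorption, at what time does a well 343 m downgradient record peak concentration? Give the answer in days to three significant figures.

267000 days

Retardation factor R = 1 + ρ_b·K_d/n = 1 + 1.89 × 5.2/0.24 = 41.95.
Sorption retards both mechanisms: v_R = v/R = 0.001271 m/day, D_R = D/R = 0.004362 m²/day.
Peak time from v_R²t² + 2D_R t − x² = 0: t = (√(D_R² + v_R²x²) − D_R)/v_R².
√(D_R² + v_R²x²) = √(0.004362² + 0.001271² × 343²) = 0.4360; v_R² = 1.615e-06.
t = (0.4360 − 0.004362)/1.615e-06 = 267000 days.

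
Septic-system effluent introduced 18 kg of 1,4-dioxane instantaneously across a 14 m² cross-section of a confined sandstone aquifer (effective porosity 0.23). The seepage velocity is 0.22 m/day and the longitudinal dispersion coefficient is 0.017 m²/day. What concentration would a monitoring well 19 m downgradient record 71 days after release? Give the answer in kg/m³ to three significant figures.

0.135 kg/m³

For an instantaneous plane source, C(x,t) = M/(n_e·A·√(4πDt)) · exp(−(x−vt)²/(4Dt)), with n_e·A the pore (flow) area.
Plume center vt = 0.22 × 71 = 15.62 m, so the well at 19 m is 3.38 m downgradient of the peak.
√(4πDt) = 3.895 m, giving peak height M/(n_e·A·√(4πDt)) = 18/(0.23 × 14 × 3.895) = 1.435 kg/m³.
(x−vt)²/(4Dt) = (3.38)²/(4 × 0.017 × 71) = 2.366; exp(−2.366) = 0.09386.
C = 1.435 × 0.09386 = 0.135 kg/m³.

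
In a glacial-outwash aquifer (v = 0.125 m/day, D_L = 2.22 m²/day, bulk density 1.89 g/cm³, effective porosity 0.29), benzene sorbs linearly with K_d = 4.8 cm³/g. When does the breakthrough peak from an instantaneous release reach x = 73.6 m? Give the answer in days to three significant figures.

15000 days

Retardation factor R = 1 + ρ_b·K_d/n = 1 + 1.89 × 4.8/0.29 = 32.28.
Sorption retards both mechanisms: v_R = v/R = 0.003872 m/day, D_R = D/R = 0.06877 m²/day.
Peak time from v_R²t² + 2D_R t − x² = 0: t = (√(D_R² + v_R²x²) − D_R)/v_R².
√(D_R² + v_R²x²) = √(0.06877² + 0.003872² × 73.6²) = 0.2932; v_R² = 1.499e-05.
t = (0.2932 − 0.06877)/1.499e-05 = 15000 days.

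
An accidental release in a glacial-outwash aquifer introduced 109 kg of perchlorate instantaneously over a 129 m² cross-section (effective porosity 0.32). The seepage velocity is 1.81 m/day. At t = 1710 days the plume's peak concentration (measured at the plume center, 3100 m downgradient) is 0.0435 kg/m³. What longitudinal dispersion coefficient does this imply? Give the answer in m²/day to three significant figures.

0.171 m²/day

At the plume center C_max = M/(n_e·A·√(4πDt)), so D = M²/(4πt·(n_e·A·C_max)²).
n_e·A·C_max = 0.32 × 129 × 0.0435 = 1.796 kg/m.
D = 109²/(4π × 1710 × 1.796²) = 0.171 m²/day.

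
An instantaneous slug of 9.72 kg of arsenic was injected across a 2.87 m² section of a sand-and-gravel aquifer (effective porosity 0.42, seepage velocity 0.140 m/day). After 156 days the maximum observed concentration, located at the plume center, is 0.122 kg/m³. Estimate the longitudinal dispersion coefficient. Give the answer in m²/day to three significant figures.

2.23 m²/day

At the plume center C_max = M/(n_e·A·√(4πDt)), so D = M²/(4πt·(n_e·A·C_max)²).
n_e·A·C_max = 0.42 × 2.87 × 0.122 = 0.1471 kg/m.
D = 9.72²/(4π × 156 × 0.1471²) = 2.23 m²/day.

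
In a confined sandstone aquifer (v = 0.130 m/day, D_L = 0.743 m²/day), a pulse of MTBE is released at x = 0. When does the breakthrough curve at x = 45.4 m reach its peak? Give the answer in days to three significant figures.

For the 1D instantaneous-source solution, setting ∂C/∂t = 0 at fixed x gives v²t² + 2Dt − x² = 0, so t = (√(D² + v²x²) − D)/v².
√(D² + v²x²) = √(0.743² + 0.130² × 45.4²) = 5.949; v² = 0.0169.
t = (5.949 − 0.743)/0.0169 = 308 days (vs. the pure-advection estimate x/v = 349 d).

308 days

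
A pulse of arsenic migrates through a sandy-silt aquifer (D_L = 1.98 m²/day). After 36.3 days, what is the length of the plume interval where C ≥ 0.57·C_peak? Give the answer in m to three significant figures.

25.4 m

The plume is Gaussian with σ = √(2Dt) = √(2 × 1.98 × 36.3) = 11.99 m.
C/C_peak = exp(−Δx²/(2σ²)) = 0.57 ⇒ Δx = σ·√(−2 ln 0.57) = 11.99 × 1.060 = 12.71 m.
Width = 2Δx = 25.4 m.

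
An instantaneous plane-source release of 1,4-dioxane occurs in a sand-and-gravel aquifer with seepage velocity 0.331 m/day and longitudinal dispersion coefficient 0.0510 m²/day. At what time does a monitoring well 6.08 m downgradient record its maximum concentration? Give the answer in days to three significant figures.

17.9 days

For the 1D instantaneous-source solution, setting ∂C/∂t = 0 at fixed x gives v²t² + 2Dt − x² = 0, so t = (√(D² + v²x²) − D)/v².
√(D² + v²x²) = √(0.0510² + 0.331² × 6.08²) = 2.013; v² = 0.109561.
t = (2.013 − 0.0510)/0.109561 = 17.9 days (vs. the pure-advection estimate x/v = 18.4 d).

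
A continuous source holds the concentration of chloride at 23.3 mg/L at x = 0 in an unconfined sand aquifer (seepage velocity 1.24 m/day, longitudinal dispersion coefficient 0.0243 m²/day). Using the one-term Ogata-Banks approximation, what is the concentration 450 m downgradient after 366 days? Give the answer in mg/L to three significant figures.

For a continuous step input, C/C₀ ≈ ½·erfc((x−vt)/(2√(Dt))).
vt = 1.24 × 366 = 453.84 m and 2√(Dt) = 2√(0.0243 × 366) = 5.964 m.
Argument (x−vt)/(2√(Dt)) = (450 − 453.84)/5.964 = -0.6439; ½·erfc(-0.6439) = 0.8188.
C = 23.3 × 0.8188 = 19.1 mg/L.

19.1 mg/L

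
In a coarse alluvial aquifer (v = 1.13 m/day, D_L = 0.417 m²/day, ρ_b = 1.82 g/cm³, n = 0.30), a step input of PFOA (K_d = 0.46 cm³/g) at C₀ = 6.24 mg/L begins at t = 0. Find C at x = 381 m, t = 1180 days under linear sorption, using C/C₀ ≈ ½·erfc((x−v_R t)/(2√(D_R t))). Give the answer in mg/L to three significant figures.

Retardation factor R = 1 + ρ_b·K_d/n = 1 + 1.82 × 0.46/0.30 = 3.791.
Sorption retards both mechanisms: v_R = v/R = 0.2981 m/day, D_R = D/R = 0.1100 m²/day.
v_R·t = 0.2981 × 1180 = 351.758 m; 2√(D_R t) = 22.79 m; argument = (381 − 351.758)/22.79 = 1.283.
C = C₀ × ½·erfc(1.283) = 6.24 × 0.03481 = 0.217 mg/L.

0.217 mg/L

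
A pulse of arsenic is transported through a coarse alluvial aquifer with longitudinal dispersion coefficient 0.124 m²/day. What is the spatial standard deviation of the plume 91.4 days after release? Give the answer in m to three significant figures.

Dispersive spreading gives a Gaussian with σ² = 2Dt; advection only shifts the center.
σ = √(2 × 0.124 × 91.4) = 4.76 m.

4.76 m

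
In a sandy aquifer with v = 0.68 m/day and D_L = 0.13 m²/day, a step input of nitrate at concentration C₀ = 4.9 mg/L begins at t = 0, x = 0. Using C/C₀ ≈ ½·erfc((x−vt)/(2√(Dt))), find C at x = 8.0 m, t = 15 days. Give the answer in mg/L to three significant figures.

4.25 mg/L

For a continuous step input, C/C₀ ≈ ½·erfc((x−vt)/(2√(Dt))).
vt = 0.68 × 15 = 10.2 m and 2√(Dt) = 2√(0.13 × 15) = 2.793 m.
Argument (x−vt)/(2√(Dt)) = (8.0 − 10.2)/2.793 = -0.7877; ½·erfc(-0.7877) = 0.8674.
C = 4.9 × 0.8674 = 4.25 mg/L.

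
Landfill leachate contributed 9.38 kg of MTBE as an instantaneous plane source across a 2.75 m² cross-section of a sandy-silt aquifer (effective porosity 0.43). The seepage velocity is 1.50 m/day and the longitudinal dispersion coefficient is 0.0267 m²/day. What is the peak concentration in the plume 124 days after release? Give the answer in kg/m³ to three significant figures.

The peak of an instantaneous 1D plume sits at x = vt; there the Gaussian factor is 1 and C_max = M/(n_e·A·√(4πDt)), where n_e·A is the pore area the mass is dissolved in.
√(4πDt) = √(4π × 0.0267 × 124) = 6.450 m, so C_max = 9.38/(0.43 × 2.75 × 6.450) = 1.23 kg/m³.

1.23 kg/m³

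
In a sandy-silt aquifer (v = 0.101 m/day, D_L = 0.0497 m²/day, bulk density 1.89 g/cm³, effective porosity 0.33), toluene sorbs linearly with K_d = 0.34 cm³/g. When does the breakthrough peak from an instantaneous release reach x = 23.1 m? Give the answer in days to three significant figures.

660 days

Retardation factor R = 1 + ρ_b·K_d/n = 1 + 1.89 × 0.34/0.33 = 2.947.
Sorption retards both mechanisms: v_R = v/R = 0.03427 m/day, D_R = D/R = 0.01686 m²/day.
Peak time from v_R²t² + 2D_R t − x² = 0: t = (√(D_R² + v_R²x²) − D_R)/v_R².
√(D_R² + v_R²x²) = √(0.01686² + 0.03427² × 23.1²) = 0.7918; v_R² = 0.001174.
t = (0.7918 − 0.01686)/0.001174 = 660 days.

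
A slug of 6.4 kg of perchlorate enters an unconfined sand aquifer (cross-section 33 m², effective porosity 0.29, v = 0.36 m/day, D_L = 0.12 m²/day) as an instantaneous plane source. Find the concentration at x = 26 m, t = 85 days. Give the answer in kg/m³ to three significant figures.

0.0352 kg/m³

For an instantaneous plane source, C(x,t) = M/(n_e·A·√(4πDt)) · exp(−(x−vt)²/(4Dt)), with n_e·A the pore (flow) area.
Plume center vt = 0.36 × 85 = 30.6 m, so the well at 26 m is 4.6 m upgradient of the peak.
√(4πDt) = 11.32 m, giving peak height M/(n_e·A·√(4πDt)) = 6.4/(0.29 × 33 × 11.32) = 0.05908 kg/m³.
(x−vt)²/(4Dt) = (-4.6)²/(4 × 0.12 × 85) = 0.5186; exp(−0.5186) = 0.5954.
C = 0.05908 × 0.5954 = 0.0352 kg/m³.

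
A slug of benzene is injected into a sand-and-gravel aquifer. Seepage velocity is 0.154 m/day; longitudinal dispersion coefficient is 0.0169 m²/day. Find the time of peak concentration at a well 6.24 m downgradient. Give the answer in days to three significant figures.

39.8 days

For the 1D instantaneous-source solution, setting ∂C/∂t = 0 at fixed x gives v²t² + 2Dt − x² = 0, so t = (√(D² + v²x²) − D)/v².
√(D² + v²x²) = √(0.0169² + 0.154² × 6.24²) = 0.9611; v² = 0.023716.
t = (0.9611 − 0.0169)/0.023716 = 39.8 days (vs. the pure-advection estimate x/v = 40.5 d).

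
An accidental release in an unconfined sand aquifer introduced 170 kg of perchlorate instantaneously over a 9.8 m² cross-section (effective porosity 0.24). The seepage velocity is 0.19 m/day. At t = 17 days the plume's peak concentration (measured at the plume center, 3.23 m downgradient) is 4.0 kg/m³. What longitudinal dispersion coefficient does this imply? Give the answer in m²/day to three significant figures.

1.53 m²/day

At the plume center C_max = M/(n_e·A·√(4πDt)), so D = M²/(4πt·(n_e·A·C_max)²).
n_e·A·C_max = 0.24 × 9.8 × 4.0 = 9.408 kg/m.
D = 170²/(4π × 17 × 9.408²) = 1.53 m²/day.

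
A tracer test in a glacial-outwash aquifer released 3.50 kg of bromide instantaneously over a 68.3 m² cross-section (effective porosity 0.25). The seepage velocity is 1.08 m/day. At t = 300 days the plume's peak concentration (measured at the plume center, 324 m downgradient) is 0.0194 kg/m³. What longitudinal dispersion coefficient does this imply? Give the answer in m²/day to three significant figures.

At the plume center C_max = M/(n_e·A·√(4πDt)), so D = M²/(4πt·(n_e·A·C_max)²).
n_e·A·C_max = 0.25 × 68.3 × 0.0194 = 0.3313 kg/m.
D = 3.50²/(4π × 300 × 0.3313²) = 0.0296 m²/day.

0.0296 m²/day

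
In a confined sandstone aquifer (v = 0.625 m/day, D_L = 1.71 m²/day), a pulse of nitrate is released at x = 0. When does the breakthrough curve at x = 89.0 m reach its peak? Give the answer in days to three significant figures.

For the 1D instantaneous-source solution, setting ∂C/∂t = 0 at fixed x gives v²t² + 2Dt − x² = 0, so t = (√(D² + v²x²) − D)/v².
√(D² + v²x²) = √(1.71² + 0.625² × 89.0²) = 55.65; v² = 0.390625.
t = (55.65 − 1.71)/0.390625 = 138 days (vs. the pure-advection estimate x/v = 142 d).

138 days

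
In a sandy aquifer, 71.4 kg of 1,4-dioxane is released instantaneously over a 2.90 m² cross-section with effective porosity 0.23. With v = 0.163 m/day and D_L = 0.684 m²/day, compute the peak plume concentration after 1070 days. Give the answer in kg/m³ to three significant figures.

The peak of an instantaneous 1D plume sits at x = vt; there the Gaussian factor is 1 and C_max = M/(n_e·A·√(4πDt)), where n_e·A is the pore area the mass is dissolved in.
√(4πDt) = √(4π × 0.684 × 1070) = 95.90 m, so C_max = 71.4/(0.23 × 2.90 × 95.90) = 1.12 kg/m³.

1.12 kg/m³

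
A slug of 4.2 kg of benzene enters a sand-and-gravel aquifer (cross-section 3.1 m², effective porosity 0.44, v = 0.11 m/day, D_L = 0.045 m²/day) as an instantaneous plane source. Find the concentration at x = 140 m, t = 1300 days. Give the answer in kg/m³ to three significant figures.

For an instantaneous plane source, C(x,t) = M/(n_e·A·√(4πDt)) · exp(−(x−vt)²/(4Dt)), with n_e·A the pore (flow) area.
Plume center vt = 0.11 × 1300 = 143 m, so the well at 140 m is 3 m upgradient of the peak.
√(4πDt) = 27.11 m, giving peak height M/(n_e·A·√(4πDt)) = 4.2/(0.44 × 3.1 × 27.11) = 0.1136 kg/m³.
(x−vt)²/(4Dt) = (-3)²/(4 × 0.045 × 1300) = 0.03846; exp(−0.03846) = 0.9623.
C = 0.1136 × 0.9623 = 0.109 kg/m³.

0.109 kg/m³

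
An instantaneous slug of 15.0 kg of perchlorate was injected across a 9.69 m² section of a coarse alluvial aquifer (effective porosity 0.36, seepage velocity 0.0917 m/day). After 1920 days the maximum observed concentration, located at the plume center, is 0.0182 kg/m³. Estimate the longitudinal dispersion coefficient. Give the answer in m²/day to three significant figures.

At the plume center C_max = M/(n_e·A·√(4πDt)), so D = M²/(4πt·(n_e·A·C_max)²).
n_e·A·C_max = 0.36 × 9.69 × 0.0182 = 0.06349 kg/m.
D = 15.0²/(4π × 1920 × 0.06349²) = 2.31 m²/day.

2.31 m²/day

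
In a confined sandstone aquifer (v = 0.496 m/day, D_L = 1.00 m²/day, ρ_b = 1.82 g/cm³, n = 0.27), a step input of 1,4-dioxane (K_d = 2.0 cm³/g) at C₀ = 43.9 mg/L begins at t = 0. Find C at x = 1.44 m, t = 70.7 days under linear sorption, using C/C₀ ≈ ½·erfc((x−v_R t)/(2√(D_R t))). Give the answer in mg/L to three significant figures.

Retardation factor R = 1 + ρ_b·K_d/n = 1 + 1.82 × 2.0/0.27 = 14.48.
Sorption retards both mechanisms: v_R = v/R = 0.03425 m/day, D_R = D/R = 0.06906 m²/day.
v_R·t = 0.03425 × 70.7 = 2.421475 m; 2√(D_R t) = 4.419 m; argument = (1.44 − 2.421475)/4.419 = -0.2221.
C = C₀ × ½·erfc(-0.2221) = 43.9 × 0.6233 = 27.4 mg/L.

27.4 mg/L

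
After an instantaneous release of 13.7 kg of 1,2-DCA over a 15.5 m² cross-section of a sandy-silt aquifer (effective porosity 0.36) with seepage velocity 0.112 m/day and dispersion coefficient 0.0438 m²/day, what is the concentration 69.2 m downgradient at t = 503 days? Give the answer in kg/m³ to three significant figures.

0.0226 kg/m³

For an instantaneous plane source, C(x,t) = M/(n_e·A·√(4πDt)) · exp(−(x−vt)²/(4Dt)), with n_e·A the pore (flow) area.
Plume center vt = 0.112 × 503 = 56.336 m, so the well at 69.2 m is 12.864 m downgradient of the peak.
√(4πDt) = 16.64 m, giving peak height M/(n_e·A·√(4πDt)) = 13.7/(0.36 × 15.5 × 16.64) = 0.1475 kg/m³.
(x−vt)²/(4Dt) = (12.864)²/(4 × 0.0438 × 503) = 1.878; exp(−1.878) = 0.1529.
C = 0.1475 × 0.1529 = 0.0226 kg/m³.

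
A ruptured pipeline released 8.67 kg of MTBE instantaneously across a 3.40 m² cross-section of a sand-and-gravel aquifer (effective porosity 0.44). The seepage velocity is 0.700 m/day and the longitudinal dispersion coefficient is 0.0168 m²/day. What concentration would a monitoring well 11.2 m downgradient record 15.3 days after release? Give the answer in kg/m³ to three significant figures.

2.55 kg/m³

For an instantaneous plane source, C(x,t) = M/(n_e·A·√(4πDt)) · exp(−(x−vt)²/(4Dt)), with n_e·A the pore (flow) area.
Plume center vt = 0.700 × 15.3 = 10.71 m, so the well at 11.2 m is 0.49 m downgradient of the peak.
√(4πDt) = 1.797 m, giving peak height M/(n_e·A·√(4πDt)) = 8.67/(0.44 × 3.40 × 1.797) = 3.225 kg/m³.
(x−vt)²/(4Dt) = (0.49)²/(4 × 0.0168 × 15.3) = 0.2335; exp(−0.2335) = 0.7918.
C = 3.225 × 0.7918 = 2.55 kg/m³.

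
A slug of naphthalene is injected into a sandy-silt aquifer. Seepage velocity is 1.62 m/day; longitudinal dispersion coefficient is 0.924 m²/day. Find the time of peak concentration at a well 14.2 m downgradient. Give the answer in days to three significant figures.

8.42 days

For the 1D instantaneous-source solution, setting ∂C/∂t = 0 at fixed x gives v²t² + 2Dt − x² = 0, so t = (√(D² + v²x²) − D)/v².
√(D² + v²x²) = √(0.924² + 1.62² × 14.2²) = 23.02; v² = 2.6244.
t = (23.02 − 0.924)/2.6244 = 8.42 days (vs. the pure-advection estimate x/v = 8.77 d).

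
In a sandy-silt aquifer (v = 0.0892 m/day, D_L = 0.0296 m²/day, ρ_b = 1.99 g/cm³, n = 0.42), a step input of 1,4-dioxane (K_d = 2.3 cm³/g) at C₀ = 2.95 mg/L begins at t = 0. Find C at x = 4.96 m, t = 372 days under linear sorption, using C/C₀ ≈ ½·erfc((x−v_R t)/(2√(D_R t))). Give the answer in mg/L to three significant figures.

Retardation factor R = 1 + ρ_b·K_d/n = 1 + 1.99 × 2.3/0.42 = 11.90.
Sorption retards both mechanisms: v_R = v/R = 0.007496 m/day, D_R = D/R = 0.002487 m²/day.
v_R·t = 0.007496 × 372 = 2.788512 m; 2√(D_R t) = 1.924 m; argument = (4.96 − 2.788512)/1.924 = 1.129.
C = C₀ × ½·erfc(1.129) = 2.95 × 0.05517 = 0.163 mg/L.

0.163 mg/L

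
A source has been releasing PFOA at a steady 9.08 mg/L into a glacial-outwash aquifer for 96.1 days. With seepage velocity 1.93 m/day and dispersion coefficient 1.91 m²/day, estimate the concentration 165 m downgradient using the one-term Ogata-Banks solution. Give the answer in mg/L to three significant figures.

For a continuous step input, C/C₀ ≈ ½·erfc((x−vt)/(2√(Dt))).
vt = 1.93 × 96.1 = 185.473 m and 2√(Dt) = 2√(1.91 × 96.1) = 27.10 m.
Argument (x−vt)/(2√(Dt)) = (165 − 185.473)/27.10 = -0.7555; ½·erfc(-0.7555) = 0.8573.
C = 9.08 × 0.8573 = 7.78 mg/L.

7.78 mg/L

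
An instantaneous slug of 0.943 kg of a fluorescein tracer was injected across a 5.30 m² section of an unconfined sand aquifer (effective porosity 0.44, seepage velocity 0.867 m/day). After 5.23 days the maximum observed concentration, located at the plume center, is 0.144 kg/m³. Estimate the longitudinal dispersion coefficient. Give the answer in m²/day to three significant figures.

At the plume center C_max = M/(n_e·A·√(4πDt)), so D = M²/(4πt·(n_e·A·C_max)²).
n_e·A·C_max = 0.44 × 5.30 × 0.144 = 0.3358 kg/m.
D = 0.943²/(4π × 5.23 × 0.3358²) = 0.120 m²/day.

0.120 m²/day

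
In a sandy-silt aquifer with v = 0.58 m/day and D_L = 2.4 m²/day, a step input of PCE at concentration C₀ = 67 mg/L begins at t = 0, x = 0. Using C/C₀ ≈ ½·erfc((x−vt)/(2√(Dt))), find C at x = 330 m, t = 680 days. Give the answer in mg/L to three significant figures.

58.3 mg/L

For a continuous step input, C/C₀ ≈ ½·erfc((x−vt)/(2√(Dt))).
vt = 0.58 × 680 = 394.4 m and 2√(Dt) = 2√(2.4 × 680) = 80.80 m.
Argument (x−vt)/(2√(Dt)) = (330 − 394.4)/80.80 = -0.7970; ½·erfc(-0.7970) = 0.8702.
C = 67 × 0.8702 = 58.3 mg/L.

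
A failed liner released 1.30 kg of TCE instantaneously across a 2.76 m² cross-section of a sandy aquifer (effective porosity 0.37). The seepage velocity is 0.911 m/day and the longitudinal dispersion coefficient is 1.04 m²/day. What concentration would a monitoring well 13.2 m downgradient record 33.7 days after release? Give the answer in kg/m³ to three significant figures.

0.00682 kg/m³

For an instantaneous plane source, C(x,t) = M/(n_e·A·√(4πDt)) · exp(−(x−vt)²/(4Dt)), with n_e·A the pore (flow) area.
Plume center vt = 0.911 × 33.7 = 30.7007 m, so the well at 13.2 m is 17.5007 m upgradient of the peak.
√(4πDt) = 20.99 m, giving peak height M/(n_e·A·√(4πDt)) = 1.30/(0.37 × 2.76 × 20.99) = 0.06065 kg/m³.
(x−vt)²/(4Dt) = (-17.5007)²/(4 × 1.04 × 33.7) = 2.185; exp(−2.185) = 0.1125.
C = 0.06065 × 0.1125 = 0.00682 kg/m³.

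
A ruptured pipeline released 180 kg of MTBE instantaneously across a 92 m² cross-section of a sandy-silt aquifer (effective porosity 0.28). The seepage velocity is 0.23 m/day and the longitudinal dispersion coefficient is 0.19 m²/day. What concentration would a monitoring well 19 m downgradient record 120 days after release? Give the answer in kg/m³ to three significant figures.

0.183 kg/m³

For an instantaneous plane source, C(x,t) = M/(n_e·A·√(4πDt)) · exp(−(x−vt)²/(4Dt)), with n_e·A the pore (flow) area.
Plume center vt = 0.23 × 120 = 27.6 m, so the well at 19 m is 8.6 m upgradient of the peak.
√(4πDt) = 16.93 m, giving peak height M/(n_e·A·√(4πDt)) = 180/(0.28 × 92 × 16.93) = 0.4127 kg/m³.
(x−vt)²/(4Dt) = (-8.6)²/(4 × 0.19 × 120) = 0.8110; exp(−0.8110) = 0.4444.
C = 0.4127 × 0.4444 = 0.183 kg/m³.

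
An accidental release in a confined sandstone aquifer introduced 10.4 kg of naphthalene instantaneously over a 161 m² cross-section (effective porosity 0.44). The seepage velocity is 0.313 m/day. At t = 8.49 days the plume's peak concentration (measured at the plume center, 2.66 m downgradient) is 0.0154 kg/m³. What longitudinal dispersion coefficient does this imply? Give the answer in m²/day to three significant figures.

At the plume center C_max = M/(n_e·A·√(4πDt)), so D = M²/(4πt·(n_e·A·C_max)²).
n_e·A·C_max = 0.44 × 161 × 0.0154 = 1.091 kg/m.
D = 10.4²/(4π × 8.49 × 1.091²) = 0.852 m²/day.

0.852 m²/day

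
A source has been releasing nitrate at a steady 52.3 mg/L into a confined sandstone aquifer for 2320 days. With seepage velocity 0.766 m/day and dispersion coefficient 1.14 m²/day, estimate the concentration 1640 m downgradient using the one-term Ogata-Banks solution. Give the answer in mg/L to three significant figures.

50.7 mg/L

For a continuous step input, C/C₀ ≈ ½·erfc((x−vt)/(2√(Dt))).
vt = 0.766 × 2320 = 1777.12 m and 2√(Dt) = 2√(1.14 × 2320) = 102.9 m.
Argument (x−vt)/(2√(Dt)) = (1640 − 1777.12)/102.9 = -1.333; ½·erfc(-1.333) = 0.9703.
C = 52.3 × 0.9703 = 50.7 mg/L.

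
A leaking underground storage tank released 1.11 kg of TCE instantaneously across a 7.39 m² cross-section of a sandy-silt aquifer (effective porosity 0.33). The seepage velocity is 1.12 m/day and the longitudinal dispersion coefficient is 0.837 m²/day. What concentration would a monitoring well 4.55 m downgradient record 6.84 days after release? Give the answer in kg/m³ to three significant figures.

For an instantaneous plane source, C(x,t) = M/(n_e·A·√(4πDt)) · exp(−(x−vt)²/(4Dt)), with n_e·A the pore (flow) area.
Plume center vt = 1.12 × 6.84 = 7.6608 m, so the well at 4.55 m is 3.1108 m upgradient of the peak.
√(4πDt) = 8.482 m, giving peak height M/(n_e·A·√(4πDt)) = 1.11/(0.33 × 7.39 × 8.482) = 0.05366 kg/m³.
(x−vt)²/(4Dt) = (-3.1108)²/(4 × 0.837 × 6.84) = 0.4226; exp(−0.4226) = 0.6553.
C = 0.05366 × 0.6553 = 0.0352 kg/m³.

0.0352 kg/m³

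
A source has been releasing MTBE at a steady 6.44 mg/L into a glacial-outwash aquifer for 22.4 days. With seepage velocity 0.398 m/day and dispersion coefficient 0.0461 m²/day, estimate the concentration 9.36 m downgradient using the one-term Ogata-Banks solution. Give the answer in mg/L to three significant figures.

For a continuous step input, C/C₀ ≈ ½·erfc((x−vt)/(2√(Dt))).
vt = 0.398 × 22.4 = 8.9152 m and 2√(Dt) = 2√(0.0461 × 22.4) = 2.032 m.
Argument (x−vt)/(2√(Dt)) = (9.36 − 8.9152)/2.032 = 0.2189; ½·erfc(0.2189) = 0.3784.
C = 6.44 × 0.3784 = 2.44 mg/L.

2.44 mg/L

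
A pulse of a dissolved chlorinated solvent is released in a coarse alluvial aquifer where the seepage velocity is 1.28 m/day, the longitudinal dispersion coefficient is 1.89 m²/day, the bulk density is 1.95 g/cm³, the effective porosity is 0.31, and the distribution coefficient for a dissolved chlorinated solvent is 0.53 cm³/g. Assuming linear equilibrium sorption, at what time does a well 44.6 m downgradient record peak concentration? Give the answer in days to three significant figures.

Retardation factor R = 1 + ρ_b·K_d/n = 1 + 1.95 × 0.53/0.31 = 4.334.
Sorption retards both mechanisms: v_R = v/R = 0.2953 m/day, D_R = D/R = 0.4361 m²/day.
Peak time from v_R²t² + 2D_R t − x² = 0: t = (√(D_R² + v_R²x²) − D_R)/v_R².
√(D_R² + v_R²x²) = √(0.4361² + 0.2953² × 44.6²) = 13.18; v_R² = 0.08720.
t = (13.18 − 0.4361)/0.08720 = 146 days.

146 days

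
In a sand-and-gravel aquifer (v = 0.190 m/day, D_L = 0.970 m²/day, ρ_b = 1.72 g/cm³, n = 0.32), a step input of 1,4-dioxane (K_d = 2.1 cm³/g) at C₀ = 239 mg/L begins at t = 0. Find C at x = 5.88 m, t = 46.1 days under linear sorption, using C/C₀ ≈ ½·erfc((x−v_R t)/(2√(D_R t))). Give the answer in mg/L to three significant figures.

6.63 mg/L

Retardation factor R = 1 + ρ_b·K_d/n = 1 + 1.72 × 2.1/0.32 = 12.29.
Sorption retards both mechanisms: v_R = v/R = 0.01546 m/day, D_R = D/R = 0.07893 m²/day.
v_R·t = 0.01546 × 46.1 = 0.712706 m; 2√(D_R t) = 3.815 m; argument = (5.88 − 0.712706)/3.815 = 1.354.
C = C₀ × ½·erfc(1.354) = 239 × 0.02776 = 6.63 mg/L.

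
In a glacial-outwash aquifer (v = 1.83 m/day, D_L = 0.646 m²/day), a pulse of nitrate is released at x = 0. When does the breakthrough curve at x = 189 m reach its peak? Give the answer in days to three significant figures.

For the 1D instantaneous-source solution, setting ∂C/∂t = 0 at fixed x gives v²t² + 2Dt − x² = 0, so t = (√(D² + v²x²) − D)/v².
√(D² + v²x²) = √(0.646² + 1.83² × 189²) = 345.9; v² = 3.3489.
t = (345.9 − 0.646)/3.3489 = 103 days (vs. the pure-advection estimate x/v = 103 d).

103 days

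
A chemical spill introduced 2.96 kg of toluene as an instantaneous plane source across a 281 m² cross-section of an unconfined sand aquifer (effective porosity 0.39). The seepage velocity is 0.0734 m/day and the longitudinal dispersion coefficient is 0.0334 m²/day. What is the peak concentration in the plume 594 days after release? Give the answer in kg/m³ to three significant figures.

The peak of an instantaneous 1D plume sits at x = vt; there the Gaussian factor is 1 and C_max = M/(n_e·A·√(4πDt)), where n_e·A is the pore area the mass is dissolved in.
√(4πDt) = √(4π × 0.0334 × 594) = 15.79 m, so C_max = 2.96/(0.39 × 281 × 15.79) = 0.00171 kg/m³.

0.00171 kg/m³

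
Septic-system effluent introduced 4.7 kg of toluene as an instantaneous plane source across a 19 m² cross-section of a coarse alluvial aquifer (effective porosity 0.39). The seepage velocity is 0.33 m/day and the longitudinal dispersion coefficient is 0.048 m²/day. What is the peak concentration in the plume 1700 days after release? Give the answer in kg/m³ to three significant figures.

0.0198 kg/m³

The peak of an instantaneous 1D plume sits at x = vt; there the Gaussian factor is 1 and C_max = M/(n_e·A·√(4πDt)), where n_e·A is the pore area the mass is dissolved in.
√(4πDt) = √(4π × 0.048 × 1700) = 32.02 m, so C_max = 4.7/(0.39 × 19 × 32.02) = 0.0198 kg/m³.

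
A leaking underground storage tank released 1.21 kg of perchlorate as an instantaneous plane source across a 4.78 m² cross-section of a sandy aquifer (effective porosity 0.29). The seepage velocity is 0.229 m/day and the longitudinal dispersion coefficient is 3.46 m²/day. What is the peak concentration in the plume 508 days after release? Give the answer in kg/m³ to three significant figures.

The peak of an instantaneous 1D plume sits at x = vt; there the Gaussian factor is 1 and C_max = M/(n_e·A·√(4πDt)), where n_e·A is the pore area the mass is dissolved in.
√(4πDt) = √(4π × 3.46 × 508) = 148.6 m, so C_max = 1.21/(0.29 × 4.78 × 148.6) = 0.00587 kg/m³.

0.00587 kg/m³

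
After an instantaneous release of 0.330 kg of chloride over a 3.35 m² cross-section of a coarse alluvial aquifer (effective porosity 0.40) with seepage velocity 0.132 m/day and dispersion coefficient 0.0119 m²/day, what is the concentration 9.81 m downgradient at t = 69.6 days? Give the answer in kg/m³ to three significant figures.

0.0679 kg/m³

For an instantaneous plane source, C(x,t) = M/(n_e·A·√(4πDt)) · exp(−(x−vt)²/(4Dt)), with n_e·A the pore (flow) area.
Plume center vt = 0.132 × 69.6 = 9.1872 m, so the well at 9.81 m is 0.6228 m downgradient of the peak.
√(4πDt) = 3.226 m, giving peak height M/(n_e·A·√(4πDt)) = 0.330/(0.40 × 3.35 × 3.226) = 0.07634 kg/m³.
(x−vt)²/(4Dt) = (0.6228)²/(4 × 0.0119 × 69.6) = 0.1171; exp(−0.1171) = 0.8895.
C = 0.07634 × 0.8895 = 0.0679 kg/m³.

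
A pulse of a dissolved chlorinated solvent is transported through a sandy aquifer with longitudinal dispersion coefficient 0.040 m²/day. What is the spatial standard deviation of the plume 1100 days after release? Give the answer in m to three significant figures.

Dispersive spreading gives a Gaussian with σ² = 2Dt; advection only shifts the center.
σ = √(2 × 0.040 × 1100) = 9.38 m.

9.38 m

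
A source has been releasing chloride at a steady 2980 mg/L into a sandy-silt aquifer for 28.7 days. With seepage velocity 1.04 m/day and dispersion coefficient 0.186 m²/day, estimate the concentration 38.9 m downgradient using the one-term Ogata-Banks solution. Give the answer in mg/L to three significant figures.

8.34 mg/L

For a continuous step input, C/C₀ ≈ ½·erfc((x−vt)/(2√(Dt))).
vt = 1.04 × 28.7 = 29.848 m and 2√(Dt) = 2√(0.186 × 28.7) = 4.621 m.
Argument (x−vt)/(2√(Dt)) = (38.9 − 29.848)/4.621 = 1.959; ½·erfc(1.959) = 0.002799.
C = 2980 × 0.002799 = 8.34 mg/L.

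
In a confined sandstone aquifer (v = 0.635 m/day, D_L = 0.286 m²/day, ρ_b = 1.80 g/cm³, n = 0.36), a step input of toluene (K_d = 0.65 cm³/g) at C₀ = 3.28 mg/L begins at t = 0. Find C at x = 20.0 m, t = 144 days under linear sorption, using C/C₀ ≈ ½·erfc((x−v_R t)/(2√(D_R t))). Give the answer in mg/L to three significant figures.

Retardation factor R = 1 + ρ_b·K_d/n = 1 + 1.80 × 0.65/0.36 = 4.250.
Sorption retards both mechanisms: v_R = v/R = 0.1494 m/day, D_R = D/R = 0.06729 m²/day.
v_R·t = 0.1494 × 144 = 21.5136 m; 2√(D_R t) = 6.226 m; argument = (20.0 − 21.5136)/6.226 = -0.2431.
C = C₀ × ½·erfc(-0.2431) = 3.28 × 0.6345 = 2.08 mg/L.

2.08 mg/L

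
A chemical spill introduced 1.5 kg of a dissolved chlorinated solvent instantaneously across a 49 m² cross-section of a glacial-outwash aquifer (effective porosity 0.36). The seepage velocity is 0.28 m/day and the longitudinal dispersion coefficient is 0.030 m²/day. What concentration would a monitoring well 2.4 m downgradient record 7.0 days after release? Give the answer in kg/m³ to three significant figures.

For an instantaneous plane source, C(x,t) = M/(n_e·A·√(4πDt)) · exp(−(x−vt)²/(4Dt)), with n_e·A the pore (flow) area.
Plume center vt = 0.28 × 7.0 = 1.96 m, so the well at 2.4 m is 0.44 m downgradient of the peak.
√(4πDt) = 1.624 m, giving peak height M/(n_e·A·√(4πDt)) = 1.5/(0.36 × 49 × 1.624) = 0.05236 kg/m³.
(x−vt)²/(4Dt) = (0.44)²/(4 × 0.030 × 7.0) = 0.2305; exp(−0.2305) = 0.7941.
C = 0.05236 × 0.7941 = 0.0416 kg/m³.

0.0416 kg/m³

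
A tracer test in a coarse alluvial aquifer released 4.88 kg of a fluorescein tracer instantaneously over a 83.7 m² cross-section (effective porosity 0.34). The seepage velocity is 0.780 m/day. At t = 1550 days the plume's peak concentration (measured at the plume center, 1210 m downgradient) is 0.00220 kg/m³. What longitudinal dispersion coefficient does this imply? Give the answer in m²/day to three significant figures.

At the plume center C_max = M/(n_e·A·√(4πDt)), so D = M²/(4πt·(n_e·A·C_max)²).
n_e·A·C_max = 0.34 × 83.7 × 0.00220 = 0.06261 kg/m.
D = 4.88²/(4π × 1550 × 0.06261²) = 0.312 m²/day.

0.312 m²/day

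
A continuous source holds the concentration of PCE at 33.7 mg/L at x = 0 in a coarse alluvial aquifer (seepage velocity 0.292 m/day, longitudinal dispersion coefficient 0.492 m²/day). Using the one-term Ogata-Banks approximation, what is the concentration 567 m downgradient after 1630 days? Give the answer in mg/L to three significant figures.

0.388 mg/L

For a continuous step input, C/C₀ ≈ ½·erfc((x−vt)/(2√(Dt))).
vt = 0.292 × 1630 = 475.96 m and 2√(Dt) = 2√(0.492 × 1630) = 56.64 m.
Argument (x−vt)/(2√(Dt)) = (567 − 475.96)/56.64 = 1.607; ½·erfc(1.607) = 0.01152.
C = 33.7 × 0.01152 = 0.388 mg/L.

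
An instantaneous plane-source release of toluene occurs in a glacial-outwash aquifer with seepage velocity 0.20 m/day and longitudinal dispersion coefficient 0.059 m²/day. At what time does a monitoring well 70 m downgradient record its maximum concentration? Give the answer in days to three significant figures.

For the 1D instantaneous-source solution, setting ∂C/∂t = 0 at fixed x gives v²t² + 2Dt − x² = 0, so t = (√(D² + v²x²) − D)/v².
√(D² + v²x²) = √(0.059² + 0.20² × 70²) = 14.00; v² = 0.04.
t = (14.00 − 0.059)/0.04 = 349 days (vs. the pure-advection estimate x/v = 350 d).

349 days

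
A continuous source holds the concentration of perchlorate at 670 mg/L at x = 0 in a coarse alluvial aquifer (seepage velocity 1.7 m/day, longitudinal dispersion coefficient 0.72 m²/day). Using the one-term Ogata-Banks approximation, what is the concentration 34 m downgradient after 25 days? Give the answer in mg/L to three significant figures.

618 mg/L

For a continuous step input, C/C₀ ≈ ½·erfc((x−vt)/(2√(Dt))).
vt = 1.7 × 25 = 42.5 m and 2√(Dt) = 2√(0.72 × 25) = 8.485 m.
Argument (x−vt)/(2√(Dt)) = (34 − 42.5)/8.485 = -1.002; ½·erfc(-1.002) = 0.9218.
C = 670 × 0.9218 = 618 mg/L.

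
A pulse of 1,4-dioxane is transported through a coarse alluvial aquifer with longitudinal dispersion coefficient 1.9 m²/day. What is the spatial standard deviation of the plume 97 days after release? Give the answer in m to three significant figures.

Dispersive spreading gives a Gaussian with σ² = 2Dt; advection only shifts the center.
σ = √(2 × 1.9 × 97) = 19.2 m.

19.2 m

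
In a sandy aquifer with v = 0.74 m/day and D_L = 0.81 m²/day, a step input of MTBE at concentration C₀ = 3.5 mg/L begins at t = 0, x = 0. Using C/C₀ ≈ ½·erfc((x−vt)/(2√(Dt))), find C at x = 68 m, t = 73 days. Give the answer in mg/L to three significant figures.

0.348 mg/L

For a continuous step input, C/C₀ ≈ ½·erfc((x−vt)/(2√(Dt))).
vt = 0.74 × 73 = 54.02 m and 2√(Dt) = 2√(0.81 × 73) = 15.38 m.
Argument (x−vt)/(2√(Dt)) = (68 − 54.02)/15.38 = 0.9090; ½·erfc(0.9090) = 0.09931.
C = 3.5 × 0.09931 = 0.348 mg/L.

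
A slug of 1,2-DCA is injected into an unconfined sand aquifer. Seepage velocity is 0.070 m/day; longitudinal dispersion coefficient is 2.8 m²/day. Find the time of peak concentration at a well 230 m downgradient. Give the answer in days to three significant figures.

2760 days

For the 1D instantaneous-source solution, setting ∂C/∂t = 0 at fixed x gives v²t² + 2Dt − x² = 0, so t = (√(D² + v²x²) − D)/v².
√(D² + v²x²) = √(2.8² + 0.070² × 230²) = 16.34; v² = 0.0049.
t = (16.34 − 2.8)/0.0049 = 2760 days (vs. the pure-advection estimate x/v = 3290 d).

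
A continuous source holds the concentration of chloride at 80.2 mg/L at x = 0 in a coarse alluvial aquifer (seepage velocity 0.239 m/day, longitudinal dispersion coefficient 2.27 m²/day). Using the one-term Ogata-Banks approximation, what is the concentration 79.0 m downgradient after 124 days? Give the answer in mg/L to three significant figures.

For a continuous step input, C/C₀ ≈ ½·erfc((x−vt)/(2√(Dt))).
vt = 0.239 × 124 = 29.636 m and 2√(Dt) = 2√(2.27 × 124) = 33.55 m.
Argument (x−vt)/(2√(Dt)) = (79.0 − 29.636)/33.55 = 1.471; ½·erfc(1.471) = 0.01875.
C = 80.2 × 0.01875 = 1.50 mg/L.

1.50 mg/L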